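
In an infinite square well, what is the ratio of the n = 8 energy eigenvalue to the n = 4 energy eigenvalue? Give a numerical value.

4

E_n = n²π²ℏ²/(2mL²) so the ratio is n₂²/n₁² = 64/16 = 4.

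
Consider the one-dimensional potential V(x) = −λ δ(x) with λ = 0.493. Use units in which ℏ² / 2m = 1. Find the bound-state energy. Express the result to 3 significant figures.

E = -0.0608

The bound state is ψ(x) = √κ e^{−κ|x|}. The derivative jump ψ'(0⁺) − ψ'(0⁻) = −(2mλ/ℏ²)ψ(0) fixes κ = mλ/ℏ² = 0.2465.
Then E = −ℏ²κ²/(2m) = −mλ²/(2ℏ²) = -0.06076.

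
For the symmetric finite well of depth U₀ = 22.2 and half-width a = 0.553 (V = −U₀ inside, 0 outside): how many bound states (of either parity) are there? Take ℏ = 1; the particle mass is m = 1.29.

N = 3

The dimensionless depth is z₀ = a√(2mU₀)/ℏ = 0.553 × √(57.28) = 4.185.
The even/odd transcendental equations gain one root per π/2 in z₀, giving N = 1 + ⌊2z₀/π⌋ = 1 + ⌊2.664⌋ = 3.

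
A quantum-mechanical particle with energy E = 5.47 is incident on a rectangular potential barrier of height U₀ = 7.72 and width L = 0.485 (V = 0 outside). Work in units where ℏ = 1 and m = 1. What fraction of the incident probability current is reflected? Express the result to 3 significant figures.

Since E < U₀ the interior solution is evanescent with decay constant κ = √(2m(U₀ − E))/ℏ = 2.121.
κL = 1.029, sinh(κL) = 1.220.
Matching ψ, ψ′ at both faces gives T = [1 + U₀² sinh²(κL) / (4E(U₀ − E))]⁻¹ = 1/2.802 = 0.357.
R = 1 − T = 0.643.

R = 0.643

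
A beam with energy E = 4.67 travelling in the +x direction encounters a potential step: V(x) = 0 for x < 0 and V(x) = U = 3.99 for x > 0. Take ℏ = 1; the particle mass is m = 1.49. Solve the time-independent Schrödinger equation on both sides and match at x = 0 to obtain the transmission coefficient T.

T = 0.800

On each side the TISE gives plane waves with k = √(2m(E − V))/ℏ: k₁ = √(2·1.49·4.67) = 3.730, k₂ = √(2·1.49·0.68) = 1.424.
Continuity of ψ and ψ′ at the step yields the reflection amplitude r = (k₁ − k₂)/(k₁ + k₂) = 0.4476; thus R = |r|² = 0.2004, T = 0.7996.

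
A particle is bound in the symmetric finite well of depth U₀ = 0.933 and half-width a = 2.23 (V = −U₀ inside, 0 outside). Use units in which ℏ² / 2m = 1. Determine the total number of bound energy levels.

N = 2

The dimensionless depth is z₀ = a√(2mU₀)/ℏ = 2.23 × √(0.9330) = 2.154.
A new bound state (alternating even/odd) appears each time z₀ passes a multiple of π/2, so N = ⌊2z₀/π⌋ + 1 = ⌊1.371⌋ + 1 = 2.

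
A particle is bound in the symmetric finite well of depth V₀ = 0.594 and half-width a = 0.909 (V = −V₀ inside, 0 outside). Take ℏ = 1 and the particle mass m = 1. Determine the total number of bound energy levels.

N = 1

Define the well-strength parameter z₀ = (a/ℏ)√(2mV₀) = 0.909 × √(2·1·0.594) = 0.9908.
The even/odd transcendental equations gain one root per π/2 in z₀, giving N = 1 + ⌊2z₀/π⌋ = 1 + ⌊0.6307⌋ = 1.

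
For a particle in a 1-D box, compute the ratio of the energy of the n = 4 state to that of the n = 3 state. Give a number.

Since E_n ∝ n², the ratio is (4/3)² = 1.77778.

1.77778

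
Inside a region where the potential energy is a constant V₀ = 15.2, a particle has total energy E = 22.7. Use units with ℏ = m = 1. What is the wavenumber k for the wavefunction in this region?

With E > V₀ the solution is oscillatory, ψ ∝ e^{±ikx} with k = √(2m(E − V₀))/ℏ.
k = √(2 × 1 × 7.5) = 3.873.

k = 3.87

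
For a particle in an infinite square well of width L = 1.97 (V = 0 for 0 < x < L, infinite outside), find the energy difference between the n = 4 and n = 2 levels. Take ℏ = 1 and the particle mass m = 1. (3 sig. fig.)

E_n = n²π²ℏ²/(2mL²), so ΔE = (4² − 2²) π²ℏ²/(2mL²).
ΔE = 12 × π² / (2 × 1 × 1.97²) = 15.26.

ΔE = 15.3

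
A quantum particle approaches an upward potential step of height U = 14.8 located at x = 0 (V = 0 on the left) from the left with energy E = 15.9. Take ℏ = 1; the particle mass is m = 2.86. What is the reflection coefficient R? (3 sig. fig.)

On each side the TISE gives plane waves with k = √(2m(E − V))/ℏ: k₁ = √(2·2.86·15.9) = 9.537, k₂ = √(2·2.86·1.1) = 2.508.
Matching ψ and ψ′ at x = 0 gives r = (k₁ − k₂)/(k₁ + k₂), so R = r² = 0.3405 and T = 1 − R = 0.6595.

R = 0.340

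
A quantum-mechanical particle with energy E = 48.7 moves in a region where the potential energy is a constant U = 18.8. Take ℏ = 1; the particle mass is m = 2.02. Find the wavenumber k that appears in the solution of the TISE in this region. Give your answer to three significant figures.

k = 11.0

With E > U the solution is oscillatory, ψ ∝ e^{±ikx} with k = √(2m(E − U))/ℏ.
k = √(2 × 2.02 × 29.9) = 10.99.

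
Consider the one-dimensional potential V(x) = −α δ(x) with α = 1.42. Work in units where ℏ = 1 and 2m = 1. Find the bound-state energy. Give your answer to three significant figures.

E = -0.504

For x ≠ 0 the bound state is ψ ∝ e^{−κ|x|}; integrating the TISE across the delta gives the cusp condition 2κ = 2mα/ℏ², so κ = 0.7100.
Then E = −ℏ²κ²/(2m) = −mα²/(2ℏ²) = -0.5041.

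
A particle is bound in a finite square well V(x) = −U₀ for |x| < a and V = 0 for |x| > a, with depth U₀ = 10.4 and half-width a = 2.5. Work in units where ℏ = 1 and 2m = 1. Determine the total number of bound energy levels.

N = 6

Define the well-strength parameter z₀ = (a/ℏ)√(2mU₀) = 2.5 × √(2·0.5·10.4) = 8.062.
A new bound state (alternating even/odd) appears each time z₀ passes a multiple of π/2, so N = ⌊2z₀/π⌋ + 1 = ⌊5.133⌋ + 1 = 6.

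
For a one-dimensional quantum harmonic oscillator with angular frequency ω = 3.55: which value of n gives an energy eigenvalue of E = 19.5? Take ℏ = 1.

n = 5

Invert E_n = (n + ½)ℏω: n = E/ℏω − ½ = 4.993, so n = 5.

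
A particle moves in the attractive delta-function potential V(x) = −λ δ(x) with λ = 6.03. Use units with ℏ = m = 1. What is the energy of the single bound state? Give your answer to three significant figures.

The bound state is ψ(x) = √κ e^{−κ|x|}. The derivative jump ψ'(0⁺) − ψ'(0⁻) = −(2mλ/ℏ²)ψ(0) fixes κ = mλ/ℏ² = 6.030.
Then E = −ℏ²κ²/(2m) = −mλ²/(2ℏ²) = -18.18.

E = -18.2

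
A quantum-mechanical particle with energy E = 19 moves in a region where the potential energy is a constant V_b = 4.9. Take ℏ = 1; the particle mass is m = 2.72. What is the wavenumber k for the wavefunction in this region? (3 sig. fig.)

k = 8.76

With E > V_b the solution is oscillatory, ψ ∝ e^{±ikx} with k = √(2m(E − V_b))/ℏ.
k = √(2 × 2.72 × 14.1) = 8.758.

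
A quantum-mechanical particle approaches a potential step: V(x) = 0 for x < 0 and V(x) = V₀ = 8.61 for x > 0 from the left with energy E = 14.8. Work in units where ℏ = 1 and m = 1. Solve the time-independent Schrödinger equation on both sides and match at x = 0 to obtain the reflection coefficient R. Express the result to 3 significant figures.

R = 0.0460

On each side the TISE gives plane waves with k = √(2m(E − V))/ℏ: k₁ = √(2·1·14.8) = 5.441, k₂ = √(2·1·6.19) = 3.519.
Continuity of ψ and ψ′ at the step yields the reflection amplitude r = (k₁ − k₂)/(k₁ + k₂) = 0.2145; thus R = |r|² = 0.04603, T = 0.9540.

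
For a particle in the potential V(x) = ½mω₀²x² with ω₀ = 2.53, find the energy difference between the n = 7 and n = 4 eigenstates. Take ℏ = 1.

ΔE = 7.59

E_n = ℏω₀(n + ½), so ΔE = (7 − 4) ℏω₀ = 3 × 2.53 = 7.590.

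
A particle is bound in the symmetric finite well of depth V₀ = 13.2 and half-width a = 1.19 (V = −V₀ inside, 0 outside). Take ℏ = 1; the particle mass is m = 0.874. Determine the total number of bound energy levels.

N = 4

Define the well-strength parameter z₀ = (a/ℏ)√(2mV₀) = 1.19 × √(2·0.874·13.2) = 5.716.
The even/odd transcendental equations gain one root per π/2 in z₀, giving N = 1 + ⌊2z₀/π⌋ = 1 + ⌊3.639⌋ = 4.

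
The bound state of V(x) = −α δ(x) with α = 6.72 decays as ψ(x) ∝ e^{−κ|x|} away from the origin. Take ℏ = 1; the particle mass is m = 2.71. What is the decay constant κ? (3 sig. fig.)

Integrate −(ℏ²/2m)ψ'' − αδ(x)ψ = Eψ from −ε to +ε: the ψ'' term gives ψ'(0⁺) − ψ'(0⁻) and the δ term gives −(2mα/ℏ²)ψ(0).
With ψ ∝ e^{−κ|x|} this yields −2κ = −2mα/ℏ², so κ = mα/ℏ² = 18.21.

κ = 18.2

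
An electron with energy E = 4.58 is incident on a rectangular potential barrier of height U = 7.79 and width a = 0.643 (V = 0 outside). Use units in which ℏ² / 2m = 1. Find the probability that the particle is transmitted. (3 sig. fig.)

Since E < U the interior solution is evanescent with decay constant κ = √(2m(U − E))/ℏ = 1.792.
κa = 1.152, sinh(κa) = 1.424.
The exact tunnelling result is T⁻¹ = 1 + U² sinh²(κa) / [4E(U − E)] = 3.093, so T = 0.323.

T = 0.323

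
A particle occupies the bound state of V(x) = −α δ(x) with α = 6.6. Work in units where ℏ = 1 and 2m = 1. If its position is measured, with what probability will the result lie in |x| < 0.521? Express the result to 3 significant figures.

The normalised bound state is ψ = √κ e^{−κ|x|} with κ = mα/ℏ² = 3.300.
P(|x| < d) = ∫_{−d}^{d} κ e^{−2κ|x|} dx = 1 − e^{−2κd} = 1 − e^{−3.439} = 0.9679.

P = 0.968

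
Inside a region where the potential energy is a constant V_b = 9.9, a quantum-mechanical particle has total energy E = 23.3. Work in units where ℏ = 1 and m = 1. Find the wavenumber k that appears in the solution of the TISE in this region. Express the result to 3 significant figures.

With E > V_b the solution is oscillatory, ψ ∝ e^{±ikx} with k = √(2m(E − V_b))/ℏ.
k = √(2 × 1 × 13.4) = 5.177.

k = 5.18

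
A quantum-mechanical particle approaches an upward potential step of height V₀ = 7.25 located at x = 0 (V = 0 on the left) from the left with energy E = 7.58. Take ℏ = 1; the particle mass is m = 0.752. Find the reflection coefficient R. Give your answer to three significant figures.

R = 0.429

On each side the TISE gives plane waves with k = √(2m(E − V))/ℏ: k₁ = √(2·0.752·7.58) = 3.376, k₂ = √(2·0.752·0.33) = 0.7045.
Continuity of ψ and ψ′ at the step yields the reflection amplitude r = (k₁ − k₂)/(k₁ + k₂) = 0.6547; thus R = |r|² = 0.4287, T = 0.5713.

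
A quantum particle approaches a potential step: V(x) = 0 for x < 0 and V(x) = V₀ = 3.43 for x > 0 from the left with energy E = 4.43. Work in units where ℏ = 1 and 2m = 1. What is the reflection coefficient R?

On each side the TISE gives plane waves with k = √(2m(E − V))/ℏ: k₁ = √(2·½·4.43) = 2.105, k₂ = √(2·½·1) = 1.0000.
Matching ψ and ψ′ at x = 0 gives r = (k₁ − k₂)/(k₁ + k₂), so R = r² = 0.1266 and T = 1 − R = 0.8734.

R = 0.127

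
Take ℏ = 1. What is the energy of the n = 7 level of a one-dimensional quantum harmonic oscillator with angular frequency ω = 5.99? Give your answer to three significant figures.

E = 44.9

The oscillator eigenvalues are E_n = ℏω(n + ½), so E_7 = 5.99 × 7.5 = 44.93.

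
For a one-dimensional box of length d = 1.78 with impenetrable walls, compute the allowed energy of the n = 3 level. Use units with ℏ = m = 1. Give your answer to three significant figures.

Requiring ψ(0) = ψ(d) = 0 quantises k = nπ/d, hence E_n = ℏ²k²/2m = n²π²ℏ²/(2md²).
E_3 = 3² × π² / (2 × 1 × 1.78²) = 14.02.

E = 14.0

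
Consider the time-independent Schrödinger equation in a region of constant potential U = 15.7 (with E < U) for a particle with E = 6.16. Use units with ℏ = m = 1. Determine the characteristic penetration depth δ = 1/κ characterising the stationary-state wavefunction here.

δ = 0.229

Since E < U the TISE in this region is ψ'' = κ²ψ with κ = √(2m(U − E))/ℏ.
κ = √(2 × 1 × 9.54) = 4.368. The penetration depth is δ = 1/κ = 0.229.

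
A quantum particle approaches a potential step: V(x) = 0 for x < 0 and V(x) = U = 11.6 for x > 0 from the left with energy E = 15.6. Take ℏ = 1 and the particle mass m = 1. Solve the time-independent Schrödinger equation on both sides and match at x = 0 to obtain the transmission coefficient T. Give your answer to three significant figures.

The wavenumbers are k₁ = √(2mE)/ℏ = 5.586 on the left and k₂ = √(2m(E − U))/ℏ = 2.828 on the right.
Continuity of ψ and ψ′ at the step yields the reflection amplitude r = (k₁ − k₂)/(k₁ + k₂) = 0.3277; thus R = |r|² = 0.1074, T = 0.8926.

T = 0.893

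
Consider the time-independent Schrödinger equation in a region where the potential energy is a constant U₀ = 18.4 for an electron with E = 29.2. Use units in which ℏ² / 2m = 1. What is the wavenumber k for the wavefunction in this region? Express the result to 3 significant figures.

With E > U₀ the solution is oscillatory, ψ ∝ e^{±ikx} with k = √(2m(E − U₀))/ℏ.
k = √(2 × 0.5 × 10.8) = 3.286.

k = 3.29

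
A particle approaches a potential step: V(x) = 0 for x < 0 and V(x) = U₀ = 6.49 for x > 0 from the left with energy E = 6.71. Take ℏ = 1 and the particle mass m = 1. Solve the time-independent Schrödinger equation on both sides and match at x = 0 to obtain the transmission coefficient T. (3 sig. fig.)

The wavenumbers are k₁ = √(2mE)/ℏ = 3.663 on the left and k₂ = √(2m(E − U₀))/ℏ = 0.6633 on the right.
Matching ψ and ψ′ at x = 0 gives r = (k₁ − k₂)/(k₁ + k₂), so R = r² = 0.4808 and T = 1 − R = 0.5192.

T = 0.519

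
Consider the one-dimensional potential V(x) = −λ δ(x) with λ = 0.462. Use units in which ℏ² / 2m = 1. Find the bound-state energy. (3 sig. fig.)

E = -0.0534

For x ≠ 0 the bound state is ψ ∝ e^{−κ|x|}; integrating the TISE across the delta gives the cusp condition 2κ = 2mλ/ℏ², so κ = 0.2310.
Then E = −ℏ²κ²/(2m) = −mλ²/(2ℏ²) = -0.05336.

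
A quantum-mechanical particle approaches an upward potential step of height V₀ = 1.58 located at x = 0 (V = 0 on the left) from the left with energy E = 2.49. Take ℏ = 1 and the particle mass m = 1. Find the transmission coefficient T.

The wavenumbers are k₁ = √(2mE)/ℏ = 2.232 on the left and k₂ = √(2m(E − V₀))/ℏ = 1.349 on the right.
Matching ψ and ψ′ at x = 0 gives r = (k₁ − k₂)/(k₁ + k₂), so R = r² = 0.06075 and T = 1 − R = 0.9393.

T = 0.939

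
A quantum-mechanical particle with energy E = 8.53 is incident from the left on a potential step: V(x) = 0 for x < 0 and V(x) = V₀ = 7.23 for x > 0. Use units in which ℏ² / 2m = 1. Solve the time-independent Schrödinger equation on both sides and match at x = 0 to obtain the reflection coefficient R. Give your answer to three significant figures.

R = 0.192

The wavenumbers are k₁ = √(2mE)/ℏ = 2.921 on the left and k₂ = √(2m(E − V₀))/ℏ = 1.140 on the right.
Continuity of ψ and ψ′ at the step yields the reflection amplitude r = (k₁ − k₂)/(k₁ + k₂) = 0.4384; thus R = |r|² = 0.1922, T = 0.8078.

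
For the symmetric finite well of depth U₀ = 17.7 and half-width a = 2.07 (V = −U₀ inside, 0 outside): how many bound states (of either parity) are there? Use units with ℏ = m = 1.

N = 8

The dimensionless depth is z₀ = a√(2mU₀)/ℏ = 2.07 × √(35.40) = 12.32.
A new bound state (alternating even/odd) appears each time z₀ passes a multiple of π/2, so N = ⌊2z₀/π⌋ + 1 = ⌊7.841⌋ + 1 = 8.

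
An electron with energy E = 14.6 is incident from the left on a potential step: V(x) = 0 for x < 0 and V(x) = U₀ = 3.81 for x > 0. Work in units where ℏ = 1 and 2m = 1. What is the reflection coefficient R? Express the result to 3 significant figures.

R = 0.00569

The wavenumbers are k₁ = √(2mE)/ℏ = 3.821 on the left and k₂ = √(2m(E − U₀))/ℏ = 3.285 on the right.
Matching ψ and ψ′ at x = 0 gives r = (k₁ − k₂)/(k₁ + k₂), so R = r² = 0.005694 and T = 1 − R = 0.9943.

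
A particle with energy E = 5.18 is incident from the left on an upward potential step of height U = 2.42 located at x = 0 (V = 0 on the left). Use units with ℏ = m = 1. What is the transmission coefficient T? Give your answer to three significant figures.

The wavenumbers are k₁ = √(2mE)/ℏ = 3.219 on the left and k₂ = √(2m(E − U))/ℏ = 2.349 on the right.
Continuity of ψ and ψ′ at the step yields the reflection amplitude r = (k₁ − k₂)/(k₁ + k₂) = 0.1561; thus R = |r|² = 0.02437, T = 0.9756.

T = 0.976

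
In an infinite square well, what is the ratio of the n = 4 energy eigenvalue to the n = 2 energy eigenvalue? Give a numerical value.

4

Since E_n ∝ n², the ratio is (4/2)² = 4.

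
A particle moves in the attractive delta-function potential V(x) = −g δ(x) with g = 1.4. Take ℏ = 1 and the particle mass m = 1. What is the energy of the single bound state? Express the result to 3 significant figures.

The bound state is ψ(x) = √κ e^{−κ|x|}. The derivative jump ψ'(0⁺) − ψ'(0⁻) = −(2mg/ℏ²)ψ(0) fixes κ = mg/ℏ² = 1.400.
Then E = −ℏ²κ²/(2m) = −mg²/(2ℏ²) = -0.9800.

E = -0.980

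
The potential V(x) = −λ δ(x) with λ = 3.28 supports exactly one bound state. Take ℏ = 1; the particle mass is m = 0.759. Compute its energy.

The bound state is ψ(x) = √κ e^{−κ|x|}. The derivative jump ψ'(0⁺) − ψ'(0⁻) = −(2mλ/ℏ²)ψ(0) fixes κ = mλ/ℏ² = 2.490.
Then E = −ℏ²κ²/(2m) = −mλ²/(2ℏ²) = -4.083.

E = -4.08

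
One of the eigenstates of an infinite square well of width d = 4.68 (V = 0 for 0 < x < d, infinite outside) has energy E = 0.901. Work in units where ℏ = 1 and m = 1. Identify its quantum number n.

n = 2

From E_n = n²π²ℏ²/(2md²) invert to n = √(2md²E)/(πℏ).
n = (4.68/π) × √(2 × 1 × 0.901) = 2.000 → n = 2.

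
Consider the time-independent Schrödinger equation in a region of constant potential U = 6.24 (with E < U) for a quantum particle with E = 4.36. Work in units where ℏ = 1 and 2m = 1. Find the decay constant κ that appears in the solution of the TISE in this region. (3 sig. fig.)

κ = 1.37

Since E < U the TISE in this region is ψ'' = κ²ψ with κ = √(2m(U − E))/ℏ.
κ = √(2 × 0.5 × 1.88) = 1.371.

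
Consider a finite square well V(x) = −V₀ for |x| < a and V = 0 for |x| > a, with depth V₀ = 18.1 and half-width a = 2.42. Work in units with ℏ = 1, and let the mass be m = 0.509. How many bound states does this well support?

Define the well-strength parameter z₀ = (a/ℏ)√(2mV₀) = 2.42 × √(2·0.509·18.1) = 10.39.
A new bound state (alternating even/odd) appears each time z₀ passes a multiple of π/2, so N = ⌊2z₀/π⌋ + 1 = ⌊6.613⌋ + 1 = 7.

N = 7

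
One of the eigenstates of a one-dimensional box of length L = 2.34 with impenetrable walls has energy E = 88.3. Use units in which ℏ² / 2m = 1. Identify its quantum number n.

From E_n = n²π²ℏ²/(2mL²) invert to n = √(2mL²E)/(πℏ).
n = (2.34/π) × √(2 × 0.5 × 88.3) = 6.999 → n = 7.

n = 7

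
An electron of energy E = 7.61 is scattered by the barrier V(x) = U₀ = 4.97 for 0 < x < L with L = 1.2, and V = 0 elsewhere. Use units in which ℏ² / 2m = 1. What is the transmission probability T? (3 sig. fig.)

E > U₀: inside the barrier k₂ = √(2m(E − U₀))/ℏ = 1.625, k₂L = 1.950.
T = [1 + U₀² sin²(k₂L) / (4E(E − U₀))]⁻¹ = 1/1.265 = 0.790.

T = 0.790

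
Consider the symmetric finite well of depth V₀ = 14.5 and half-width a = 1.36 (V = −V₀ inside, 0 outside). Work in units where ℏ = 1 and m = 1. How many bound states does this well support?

The dimensionless depth is z₀ = a√(2mV₀)/ℏ = 1.36 × √(29.00) = 7.324.
The even/odd transcendental equations gain one root per π/2 in z₀, giving N = 1 + ⌊2z₀/π⌋ = 1 + ⌊4.662⌋ = 5.

N = 5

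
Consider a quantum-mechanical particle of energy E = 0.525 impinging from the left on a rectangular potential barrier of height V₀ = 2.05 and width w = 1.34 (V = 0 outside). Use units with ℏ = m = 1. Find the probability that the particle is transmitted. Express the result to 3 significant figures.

E < V₀: inside the barrier ψ ∝ e^{±κx} with κ = √(2m(V₀ − E))/ℏ = 1.746.
κw = 2.340, sinh(κw) = 5.144.
Matching ψ, ψ′ at both faces gives T = [1 + V₀² sinh²(κw) / (4E(V₀ − E))]⁻¹ = 1/35.72 = 0.0280.

T = 0.0280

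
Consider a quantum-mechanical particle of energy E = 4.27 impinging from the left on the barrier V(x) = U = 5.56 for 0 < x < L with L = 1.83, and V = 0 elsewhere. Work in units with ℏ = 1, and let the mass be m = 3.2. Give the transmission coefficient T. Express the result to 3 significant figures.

T = 0.0000772

Since E < U the interior solution is evanescent with decay constant κ = √(2m(U − E))/ℏ = 2.873.
κL = 5.258, sinh(κL) = 96.06.
Matching ψ, ψ′ at both faces gives T = [1 + U² sinh²(κL) / (4E(U − E))]⁻¹ = 1/12950 = 0.0000772.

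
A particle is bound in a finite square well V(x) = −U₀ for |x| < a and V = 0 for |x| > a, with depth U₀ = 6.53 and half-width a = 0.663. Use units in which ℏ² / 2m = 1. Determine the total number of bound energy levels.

N = 2

The dimensionless depth is z₀ = a√(2mU₀)/ℏ = 0.663 × √(6.530) = 1.694.
The even/odd transcendental equations gain one root per π/2 in z₀, giving N = 1 + ⌊2z₀/π⌋ = 1 + ⌊1.079⌋ = 2.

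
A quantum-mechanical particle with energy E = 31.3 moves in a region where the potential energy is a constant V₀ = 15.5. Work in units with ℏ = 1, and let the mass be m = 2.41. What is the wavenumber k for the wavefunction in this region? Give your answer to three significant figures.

k = 8.73

With E > V₀ the solution is oscillatory, ψ ∝ e^{±ikx} with k = √(2m(E − V₀))/ℏ.
k = √(2 × 2.41 × 15.8) = 8.727.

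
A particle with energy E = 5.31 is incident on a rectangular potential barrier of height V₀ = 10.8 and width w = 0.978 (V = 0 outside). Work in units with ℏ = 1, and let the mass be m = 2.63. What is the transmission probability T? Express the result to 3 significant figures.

T = 0.000109

Since E < V₀ the interior solution is evanescent with decay constant κ = √(2m(V₀ − E))/ℏ = 5.374.
κw = 5.256, sinh(κw) = 95.81.
The exact tunnelling result is T⁻¹ = 1 + V₀² sinh²(κw) / [4E(V₀ − E)] = 9183, so T = 0.000109.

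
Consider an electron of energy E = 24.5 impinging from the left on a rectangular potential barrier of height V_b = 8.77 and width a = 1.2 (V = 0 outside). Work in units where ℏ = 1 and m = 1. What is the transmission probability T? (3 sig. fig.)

T = 0.991

Above the barrier the interior wavenumber is k₂ = √(2m(E − V_b))/ℏ = 5.609, giving phase k₂a = 6.731.
T = [1 + V_b² sin²(k₂a) / (4E(E − V_b))]⁻¹ = 1/1.009 = 0.991.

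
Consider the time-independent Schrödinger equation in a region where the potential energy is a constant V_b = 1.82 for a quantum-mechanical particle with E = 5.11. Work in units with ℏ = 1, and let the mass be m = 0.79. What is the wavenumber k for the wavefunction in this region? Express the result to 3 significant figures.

With E > V_b the solution is oscillatory, ψ ∝ e^{±ikx} with k = √(2m(E − V_b))/ℏ.
k = √(2 × 0.79 × 3.29) = 2.280.

k = 2.28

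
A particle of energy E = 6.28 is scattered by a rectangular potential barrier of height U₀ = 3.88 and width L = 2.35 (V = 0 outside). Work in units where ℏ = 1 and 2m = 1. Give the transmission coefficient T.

T = 0.946

Above the barrier the interior wavenumber is k₂ = √(2m(E − U₀))/ℏ = 1.549, giving phase k₂L = 3.641.
T = [1 + U₀² sin²(k₂L) / (4E(E − U₀))]⁻¹ = 1/1.057 = 0.946.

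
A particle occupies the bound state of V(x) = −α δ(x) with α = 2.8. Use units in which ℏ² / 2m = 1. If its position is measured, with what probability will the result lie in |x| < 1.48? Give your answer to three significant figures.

The normalised bound state is ψ = √κ e^{−κ|x|} with κ = mα/ℏ² = 1.400.
P(|x| < d) = ∫_{−d}^{d} κ e^{−2κ|x|} dx = 1 − e^{−2κd} = 1 − e^{−4.144} = 0.9841.

P = 0.984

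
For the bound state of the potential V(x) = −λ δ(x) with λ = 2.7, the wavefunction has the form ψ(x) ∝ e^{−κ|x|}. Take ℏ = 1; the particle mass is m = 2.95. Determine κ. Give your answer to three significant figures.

Integrating the TISE across x = 0 gives the cusp condition ψ'(0⁺) − ψ'(0⁻) = −(2mλ/ℏ²)ψ(0).
With ψ ∝ e^{−κ|x|} this yields −2κ = −2mλ/ℏ², so κ = mλ/ℏ² = 7.965.

κ = 7.97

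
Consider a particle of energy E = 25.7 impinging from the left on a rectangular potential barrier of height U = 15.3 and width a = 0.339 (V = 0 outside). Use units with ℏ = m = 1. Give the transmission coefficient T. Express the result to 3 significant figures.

Above the barrier the interior wavenumber is k₂ = √(2m(E − U))/ℏ = 4.561, giving phase k₂a = 1.546.
T = [1 + U² sin²(k₂a) / (4E(E − U))]⁻¹ = 1/1.219 = 0.820.

T = 0.820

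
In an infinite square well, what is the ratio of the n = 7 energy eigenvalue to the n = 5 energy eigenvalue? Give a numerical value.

1.96

Since E_n ∝ n², the ratio is (7/5)² = 1.96.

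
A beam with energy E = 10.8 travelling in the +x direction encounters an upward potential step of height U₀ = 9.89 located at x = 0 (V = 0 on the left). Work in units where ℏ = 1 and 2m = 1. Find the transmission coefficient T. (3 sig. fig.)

The wavenumbers are k₁ = √(2mE)/ℏ = 3.286 on the left and k₂ = √(2m(E − U₀))/ℏ = 0.9539 on the right.
Matching ψ and ψ′ at x = 0 gives r = (k₁ − k₂)/(k₁ + k₂), so R = r² = 0.3026 and T = 1 − R = 0.6974.

T = 0.697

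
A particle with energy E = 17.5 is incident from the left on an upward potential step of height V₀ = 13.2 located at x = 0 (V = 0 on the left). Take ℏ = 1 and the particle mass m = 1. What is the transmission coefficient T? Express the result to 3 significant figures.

T = 0.886

On each side the TISE gives plane waves with k = √(2m(E − V))/ℏ: k₁ = √(2·1·17.5) = 5.916, k₂ = √(2·1·4.3) = 2.933.
Matching ψ and ψ′ at x = 0 gives r = (k₁ − k₂)/(k₁ + k₂), so R = r² = 0.1137 and T = 1 − R = 0.8863.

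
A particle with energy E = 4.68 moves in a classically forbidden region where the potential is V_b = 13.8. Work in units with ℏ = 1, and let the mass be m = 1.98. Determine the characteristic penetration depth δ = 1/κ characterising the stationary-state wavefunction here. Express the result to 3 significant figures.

Since E < V_b the TISE in this region is ψ'' = κ²ψ with κ = √(2m(V_b − E))/ℏ.
κ = √(2 × 1.98 × 9.12) = 6.010. The penetration depth is δ = 1/κ = 0.166.

δ = 0.166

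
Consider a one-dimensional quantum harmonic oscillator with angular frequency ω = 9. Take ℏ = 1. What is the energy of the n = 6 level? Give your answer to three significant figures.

Using E_n = (n + ½)ℏω: E_6 = 6.5 × 9 = 58.50.

E = 58.5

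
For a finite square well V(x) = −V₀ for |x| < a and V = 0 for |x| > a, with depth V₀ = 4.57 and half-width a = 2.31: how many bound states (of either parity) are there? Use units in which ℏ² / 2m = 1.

The dimensionless depth is z₀ = a√(2mV₀)/ℏ = 2.31 × √(4.570) = 4.938.
The even/odd transcendental equations gain one root per π/2 in z₀, giving N = 1 + ⌊2z₀/π⌋ = 1 + ⌊3.144⌋ = 4.

N = 4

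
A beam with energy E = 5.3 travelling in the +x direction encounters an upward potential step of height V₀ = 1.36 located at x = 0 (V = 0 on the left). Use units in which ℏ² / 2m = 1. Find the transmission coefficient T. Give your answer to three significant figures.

T = 0.995

The wavenumbers are k₁ = √(2mE)/ℏ = 2.302 on the left and k₂ = √(2m(E − V₀))/ℏ = 1.985 on the right.
Matching ψ and ψ′ at x = 0 gives r = (k₁ − k₂)/(k₁ + k₂), so R = r² = 0.005475 and T = 1 − R = 0.9945.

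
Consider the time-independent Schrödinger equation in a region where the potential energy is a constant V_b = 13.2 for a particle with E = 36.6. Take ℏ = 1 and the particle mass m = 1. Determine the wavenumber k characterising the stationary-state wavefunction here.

k = 6.84

With E > V_b the solution is oscillatory, ψ ∝ e^{±ikx} with k = √(2m(E − V_b))/ℏ.
k = √(2 × 1 × 23.4) = 6.841.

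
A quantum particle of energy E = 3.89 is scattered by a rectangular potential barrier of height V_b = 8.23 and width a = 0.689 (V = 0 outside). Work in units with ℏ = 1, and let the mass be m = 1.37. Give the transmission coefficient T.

Since E < V_b the interior solution is evanescent with decay constant κ = √(2m(V_b − E))/ℏ = 3.448.
κa = 2.376, sinh(κa) = 5.334.
Matching ψ, ψ′ at both faces gives T = [1 + V_b² sinh²(κa) / (4E(V_b − E))]⁻¹ = 1/29.54 = 0.0339.

T = 0.0339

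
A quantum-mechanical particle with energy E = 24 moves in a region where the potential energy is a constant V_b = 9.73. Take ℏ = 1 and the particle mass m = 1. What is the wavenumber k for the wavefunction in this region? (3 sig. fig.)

With E > V_b the solution is oscillatory, ψ ∝ e^{±ikx} with k = √(2m(E − V_b))/ℏ.
k = √(2 × 1 × 14.27) = 5.342.

k = 5.34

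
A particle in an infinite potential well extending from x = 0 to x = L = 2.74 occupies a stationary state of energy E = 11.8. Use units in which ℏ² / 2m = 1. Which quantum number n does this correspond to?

n = 3

From E_n = n²π²ℏ²/(2mL²) invert to n = √(2mL²E)/(πℏ).
n = (2.74/π) × √(2 × 0.5 × 11.8) = 2.996 → n = 3.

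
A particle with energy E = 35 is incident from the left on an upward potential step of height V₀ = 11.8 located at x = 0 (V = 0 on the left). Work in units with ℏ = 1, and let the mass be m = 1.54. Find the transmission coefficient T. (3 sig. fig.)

T = 0.990

On each side the TISE gives plane waves with k = √(2m(E − V))/ℏ: k₁ = √(2·1.54·35) = 10.38, k₂ = √(2·1.54·23.2) = 8.453.
Continuity of ψ and ψ′ at the step yields the reflection amplitude r = (k₁ − k₂)/(k₁ + k₂) = 0.1024; thus R = |r|² = 0.01049, T = 0.9895.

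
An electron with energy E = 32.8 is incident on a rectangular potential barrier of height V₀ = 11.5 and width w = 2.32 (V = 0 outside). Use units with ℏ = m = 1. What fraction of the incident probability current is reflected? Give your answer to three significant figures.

Above the barrier the interior wavenumber is k₂ = √(2m(E − V₀))/ℏ = 6.527, giving phase k₂w = 15.14.
Matching at both interfaces gives T⁻¹ = 1 + V₀² sin²(k₂w) / [4E(E − V₀)] = 1.014, hence T = 0.987.
R = 1 − T = 0.0134.

R = 0.0134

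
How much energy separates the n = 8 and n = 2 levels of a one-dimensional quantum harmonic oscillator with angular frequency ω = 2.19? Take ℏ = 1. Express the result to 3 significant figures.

E_n = ℏω(n + ½), so ΔE = (8 − 2) ℏω = 6 × 2.19 = 13.14.

ΔE = 13.1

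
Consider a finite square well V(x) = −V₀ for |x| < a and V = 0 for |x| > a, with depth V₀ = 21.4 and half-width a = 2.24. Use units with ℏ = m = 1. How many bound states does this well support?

N = 10

The dimensionless depth is z₀ = a√(2mV₀)/ℏ = 2.24 × √(42.80) = 14.65.
A new bound state (alternating even/odd) appears each time z₀ passes a multiple of π/2, so N = ⌊2z₀/π⌋ + 1 = ⌊9.329⌋ + 1 = 10.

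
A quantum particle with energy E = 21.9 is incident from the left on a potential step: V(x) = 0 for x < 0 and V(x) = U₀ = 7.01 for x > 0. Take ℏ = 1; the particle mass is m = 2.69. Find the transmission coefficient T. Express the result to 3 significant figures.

T = 0.991

The wavenumbers are k₁ = √(2mE)/ℏ = 10.85 on the left and k₂ = √(2m(E − U₀))/ℏ = 8.950 on the right.
Matching ψ and ψ′ at x = 0 gives r = (k₁ − k₂)/(k₁ + k₂), so R = r² = 0.009245 and T = 1 − R = 0.9908.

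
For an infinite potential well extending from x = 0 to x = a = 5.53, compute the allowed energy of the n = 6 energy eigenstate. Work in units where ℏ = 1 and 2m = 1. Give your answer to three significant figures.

E = 11.6

The infinite-well eigenfunctions ψ_n = √(2/a) sin(nπx/a) vanish at both walls, giving E_n = n²π²ℏ²/(2ma²).
E_6 = 6² × π² / (2 × 0.5 × 5.53²) = 11.62.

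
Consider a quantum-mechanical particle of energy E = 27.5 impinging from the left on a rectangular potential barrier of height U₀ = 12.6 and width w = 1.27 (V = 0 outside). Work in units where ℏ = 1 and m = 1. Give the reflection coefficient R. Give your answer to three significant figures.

E > U₀: inside the barrier k₂ = √(2m(E − U₀))/ℏ = 5.459, k₂w = 6.933.
Matching at both interfaces gives T⁻¹ = 1 + U₀² sin²(k₂w) / [4E(E − U₀)] = 1.035, hence T = 0.966.
R = 1 − T = 0.0342.

R = 0.0342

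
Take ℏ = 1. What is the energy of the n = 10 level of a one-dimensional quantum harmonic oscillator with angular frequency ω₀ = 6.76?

The oscillator eigenvalues are E_n = ℏω₀(n + ½), so E_10 = 6.76 × 10.5 = 70.98.

E = 71.0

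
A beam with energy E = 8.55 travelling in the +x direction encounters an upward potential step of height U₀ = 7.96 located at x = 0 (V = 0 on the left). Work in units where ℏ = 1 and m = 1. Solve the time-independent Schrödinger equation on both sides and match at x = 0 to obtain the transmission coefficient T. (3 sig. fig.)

T = 0.659

On each side the TISE gives plane waves with k = √(2m(E − V))/ℏ: k₁ = √(2·1·8.55) = 4.135, k₂ = √(2·1·0.59) = 1.086.
Continuity of ψ and ψ′ at the step yields the reflection amplitude r = (k₁ − k₂)/(k₁ + k₂) = 0.5839; thus R = |r|² = 0.3410, T = 0.6590.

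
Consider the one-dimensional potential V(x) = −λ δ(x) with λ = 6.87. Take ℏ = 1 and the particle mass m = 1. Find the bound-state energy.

The bound state is ψ(x) = √κ e^{−κ|x|}. The derivative jump ψ'(0⁺) − ψ'(0⁻) = −(2mλ/ℏ²)ψ(0) fixes κ = mλ/ℏ² = 6.870.
Then E = −ℏ²κ²/(2m) = −mλ²/(2ℏ²) = -23.60.

E = -23.6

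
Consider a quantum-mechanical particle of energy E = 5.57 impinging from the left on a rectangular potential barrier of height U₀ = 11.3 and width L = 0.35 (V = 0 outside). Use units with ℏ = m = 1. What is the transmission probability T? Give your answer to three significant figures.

T = 0.313

Since E < U₀ the interior solution is evanescent with decay constant κ = √(2m(U₀ − E))/ℏ = 3.385.
κL = 1.185, sinh(κL) = 1.482.
Matching ψ, ψ′ at both faces gives T = [1 + U₀² sinh²(κL) / (4E(U₀ − E))]⁻¹ = 1/3.197 = 0.313.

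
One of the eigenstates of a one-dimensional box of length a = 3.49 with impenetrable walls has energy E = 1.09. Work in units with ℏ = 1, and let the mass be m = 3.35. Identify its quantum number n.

For an infinite well E_n = n²π²ℏ²/(2ma²), so n = (a/πℏ)√(2mE).
n = (3.49/π) × √(2 × 3.35 × 1.09) = 3.002 → n = 3.

n = 3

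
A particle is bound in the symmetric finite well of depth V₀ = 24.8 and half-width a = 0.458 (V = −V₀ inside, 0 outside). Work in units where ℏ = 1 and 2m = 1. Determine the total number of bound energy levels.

N = 2

Define the well-strength parameter z₀ = (a/ℏ)√(2mV₀) = 0.458 × √(2·0.5·24.8) = 2.281.
A new bound state (alternating even/odd) appears each time z₀ passes a multiple of π/2, so N = ⌊2z₀/π⌋ + 1 = ⌊1.452⌋ + 1 = 2.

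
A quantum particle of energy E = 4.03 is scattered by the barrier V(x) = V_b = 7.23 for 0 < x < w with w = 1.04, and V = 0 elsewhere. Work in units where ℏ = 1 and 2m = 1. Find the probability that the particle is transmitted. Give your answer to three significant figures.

Since E < V_b the interior solution is evanescent with decay constant κ = √(2m(V_b − E))/ℏ = 1.789.
κw = 1.860, sinh(κw) = 3.135.
Matching ψ, ψ′ at both faces gives T = [1 + V_b² sinh²(κw) / (4E(V_b − E))]⁻¹ = 1/10.96 = 0.0912.

T = 0.0912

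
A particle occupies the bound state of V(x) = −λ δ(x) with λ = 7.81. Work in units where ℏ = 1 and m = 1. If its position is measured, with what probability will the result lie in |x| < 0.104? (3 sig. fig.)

The normalised bound state is ψ = √κ e^{−κ|x|} with κ = mλ/ℏ² = 7.810.
P(|x| < d) = ∫_{−d}^{d} κ e^{−2κ|x|} dx = 1 − e^{−2κd} = 1 − e^{−1.624} = 0.8030.

P = 0.803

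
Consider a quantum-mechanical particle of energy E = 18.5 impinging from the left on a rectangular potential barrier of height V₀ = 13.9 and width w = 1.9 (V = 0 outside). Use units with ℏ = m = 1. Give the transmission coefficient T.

T = 0.877

Above the barrier the interior wavenumber is k₂ = √(2m(E − V₀))/ℏ = 3.033, giving phase k₂w = 5.763.
T = [1 + V₀² sin²(k₂w) / (4E(E − V₀))]⁻¹ = 1/1.140 = 0.877.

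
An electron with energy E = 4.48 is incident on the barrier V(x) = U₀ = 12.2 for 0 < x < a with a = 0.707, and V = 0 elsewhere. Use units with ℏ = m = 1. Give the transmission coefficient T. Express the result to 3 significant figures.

T = 0.0143

Since E < U₀ the interior solution is evanescent with decay constant κ = √(2m(U₀ − E))/ℏ = 3.929.
κa = 2.778, sinh(κa) = 8.013.
The exact tunnelling result is T⁻¹ = 1 + U₀² sinh²(κa) / [4E(U₀ − E)] = 70.08, so T = 0.0143.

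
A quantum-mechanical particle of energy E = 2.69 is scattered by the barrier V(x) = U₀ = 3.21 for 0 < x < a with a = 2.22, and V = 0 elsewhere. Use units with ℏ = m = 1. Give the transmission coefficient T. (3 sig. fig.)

E < U₀: inside the barrier ψ ∝ e^{±κx} with κ = √(2m(U₀ − E))/ℏ = 1.020.
κa = 2.264, sinh(κa) = 4.759.
Matching ψ, ψ′ at both faces gives T = [1 + U₀² sinh²(κa) / (4E(U₀ − E))]⁻¹ = 1/42.70 = 0.0234.

T = 0.0234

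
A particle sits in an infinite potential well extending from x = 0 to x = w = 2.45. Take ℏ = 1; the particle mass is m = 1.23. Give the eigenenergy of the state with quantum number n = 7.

Requiring ψ(0) = ψ(w) = 0 quantises k = nπ/w, hence E_n = ℏ²k²/2m = n²π²ℏ²/(2mw²).
E_7 = 7² × π² / (2 × 1.23 × 2.45²) = 32.75.

E = 32.8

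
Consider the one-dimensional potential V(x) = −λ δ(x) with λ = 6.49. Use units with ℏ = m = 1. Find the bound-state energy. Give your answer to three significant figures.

E = -21.1

For x ≠ 0 the bound state is ψ ∝ e^{−κ|x|}; integrating the TISE across the delta gives the cusp condition 2κ = 2mλ/ℏ², so κ = 6.490.
Then E = −ℏ²κ²/(2m) = −mλ²/(2ℏ²) = -21.06.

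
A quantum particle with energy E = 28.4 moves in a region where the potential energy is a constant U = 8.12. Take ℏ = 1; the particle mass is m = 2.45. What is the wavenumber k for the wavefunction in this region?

With E > U the solution is oscillatory, ψ ∝ e^{±ikx} with k = √(2m(E − U))/ℏ.
k = √(2 × 2.45 × 20.28) = 9.969.

k = 9.97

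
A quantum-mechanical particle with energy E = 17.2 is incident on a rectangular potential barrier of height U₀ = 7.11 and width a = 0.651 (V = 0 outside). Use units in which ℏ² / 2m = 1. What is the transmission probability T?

Above the barrier the interior wavenumber is k₂ = √(2m(E − U₀))/ℏ = 3.176, giving phase k₂a = 2.068.
T = [1 + U₀² sin²(k₂a) / (4E(E − U₀))]⁻¹ = 1/1.056 = 0.947.

T = 0.947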